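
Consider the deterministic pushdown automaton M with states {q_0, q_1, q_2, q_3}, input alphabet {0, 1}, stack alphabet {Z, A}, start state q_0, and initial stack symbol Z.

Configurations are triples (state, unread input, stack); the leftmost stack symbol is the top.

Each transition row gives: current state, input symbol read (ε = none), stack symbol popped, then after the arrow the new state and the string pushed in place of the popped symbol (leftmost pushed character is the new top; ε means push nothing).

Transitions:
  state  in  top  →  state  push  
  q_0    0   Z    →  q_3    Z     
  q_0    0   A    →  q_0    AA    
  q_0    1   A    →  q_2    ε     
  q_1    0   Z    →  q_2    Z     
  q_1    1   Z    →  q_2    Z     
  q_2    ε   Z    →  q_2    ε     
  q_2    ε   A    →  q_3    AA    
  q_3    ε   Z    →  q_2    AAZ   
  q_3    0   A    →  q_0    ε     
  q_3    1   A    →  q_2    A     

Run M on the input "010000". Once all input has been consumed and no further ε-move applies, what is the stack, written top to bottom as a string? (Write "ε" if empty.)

AAAAAAZ

(q_0, 010000, Z) ⊢ (q_3, 10000, Z) ⊢ (q_2, 10000, AAZ) ⊢ (q_3, 10000, AAAZ) ⊢ (q_2, 0000, AAAZ) ⊢ (q_3, 0000, AAAAZ) ⊢ (q_0, 000, AAAZ) ⊢ (q_0, 00, AAAAZ) ⊢ (q_0, 0, AAAAAZ) ⊢ (q_0, ε, AAAAAAZ)
All input consumed in state q_0 with stack AAAAAAZ.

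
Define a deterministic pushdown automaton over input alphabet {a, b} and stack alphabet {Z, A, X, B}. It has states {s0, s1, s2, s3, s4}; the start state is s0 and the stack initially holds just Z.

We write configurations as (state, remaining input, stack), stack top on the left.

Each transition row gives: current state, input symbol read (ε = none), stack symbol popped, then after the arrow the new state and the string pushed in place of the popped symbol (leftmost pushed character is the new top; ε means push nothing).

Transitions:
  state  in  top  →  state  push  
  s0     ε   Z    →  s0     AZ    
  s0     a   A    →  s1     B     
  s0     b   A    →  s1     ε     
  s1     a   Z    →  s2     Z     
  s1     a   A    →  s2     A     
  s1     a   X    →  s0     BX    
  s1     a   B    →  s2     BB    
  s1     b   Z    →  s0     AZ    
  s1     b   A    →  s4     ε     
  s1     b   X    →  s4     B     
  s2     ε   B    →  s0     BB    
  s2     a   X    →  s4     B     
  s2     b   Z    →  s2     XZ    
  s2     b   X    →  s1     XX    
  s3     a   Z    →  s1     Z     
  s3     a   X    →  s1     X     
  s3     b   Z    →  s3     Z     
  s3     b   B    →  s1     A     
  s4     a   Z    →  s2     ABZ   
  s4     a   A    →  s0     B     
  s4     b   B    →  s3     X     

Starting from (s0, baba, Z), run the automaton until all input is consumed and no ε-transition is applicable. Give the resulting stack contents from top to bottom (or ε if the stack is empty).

BZ

(s0, baba, Z)
  ε-move, top Z: go to s0, push AZ → (s0, baba, AZ)
  read b, top A: go to s1, push ε → (s1, aba, Z)
  read a, top Z: go to s2, push Z → (s2, ba, Z)
  read b, top Z: go to s2, push XZ → (s2, a, XZ)
  read a, top X: go to s4, push B → (s4, ε, BZ)
All input consumed in state s4 with stack BZ.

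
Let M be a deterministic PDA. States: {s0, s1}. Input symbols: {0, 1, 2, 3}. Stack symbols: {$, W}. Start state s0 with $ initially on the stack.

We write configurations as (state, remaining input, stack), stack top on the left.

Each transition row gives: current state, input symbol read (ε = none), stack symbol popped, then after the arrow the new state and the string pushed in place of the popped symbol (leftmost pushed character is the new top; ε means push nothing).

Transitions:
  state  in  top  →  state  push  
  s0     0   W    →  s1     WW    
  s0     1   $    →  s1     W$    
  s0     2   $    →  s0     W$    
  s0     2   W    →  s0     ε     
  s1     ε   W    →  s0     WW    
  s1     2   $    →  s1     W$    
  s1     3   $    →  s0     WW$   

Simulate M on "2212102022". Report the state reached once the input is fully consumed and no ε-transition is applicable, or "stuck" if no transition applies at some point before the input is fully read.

stuck

(s0, 2212102022, $)
  read 2, top $: go to s0, push W$ → (s0, 212102022, W$)
  read 2, top W: go to s0, push ε → (s0, 12102022, $)
  read 1, top $: go to s1, push W$ → (s1, 2102022, W$)
  ε-move, top W: go to s0, push WW → (s0, 2102022, WW$)
  read 2, top W: go to s0, push ε → (s0, 102022, W$)
No transition for (s0, 1, top W); M blocks with input 102022 remaining.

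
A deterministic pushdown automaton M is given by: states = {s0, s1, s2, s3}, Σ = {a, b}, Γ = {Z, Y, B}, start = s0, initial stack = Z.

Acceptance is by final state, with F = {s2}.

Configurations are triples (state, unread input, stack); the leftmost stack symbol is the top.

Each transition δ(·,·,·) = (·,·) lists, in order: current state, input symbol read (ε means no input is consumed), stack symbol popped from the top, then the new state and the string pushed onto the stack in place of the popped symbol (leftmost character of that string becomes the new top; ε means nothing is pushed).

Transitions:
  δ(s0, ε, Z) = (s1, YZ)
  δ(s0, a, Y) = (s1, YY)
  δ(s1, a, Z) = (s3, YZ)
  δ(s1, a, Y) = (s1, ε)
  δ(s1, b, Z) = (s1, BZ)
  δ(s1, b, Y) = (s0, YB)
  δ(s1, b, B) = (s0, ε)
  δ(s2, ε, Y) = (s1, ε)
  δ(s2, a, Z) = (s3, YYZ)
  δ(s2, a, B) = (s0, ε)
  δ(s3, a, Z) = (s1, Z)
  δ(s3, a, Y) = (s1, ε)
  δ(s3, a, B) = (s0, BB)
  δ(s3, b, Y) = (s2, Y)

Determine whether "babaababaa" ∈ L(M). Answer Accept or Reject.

(s0, babaababaa, Z)
  ε-move, top Z: go to s1, push YZ → (s1, babaababaa, YZ)
  read b, top Y: go to s0, push YB → (s0, abaababaa, YBZ)
  read a, top Y: go to s1, push YY → (s1, baababaa, YYBZ)
  read b, top Y: go to s0, push YB → (s0, aababaa, YBYBZ)
  read a, top Y: go to s1, push YY → (s1, ababaa, YYBYBZ)
  read a, top Y: go to s1, push ε → (s1, babaa, YBYBZ)
  read b, top Y: go to s0, push YB → (s0, abaa, YBBYBZ)
  read a, top Y: go to s1, push YY → (s1, baa, YYBBYBZ)
  read b, top Y: go to s0, push YB → (s0, aa, YBYBBYBZ)
  read a, top Y: go to s1, push YY → (s1, a, YYBYBBYBZ)
  read a, top Y: go to s1, push ε → (s1, ε, YBYBBYBZ)
All input consumed; state s1 ∉ F and no further ε-move applies.

Reject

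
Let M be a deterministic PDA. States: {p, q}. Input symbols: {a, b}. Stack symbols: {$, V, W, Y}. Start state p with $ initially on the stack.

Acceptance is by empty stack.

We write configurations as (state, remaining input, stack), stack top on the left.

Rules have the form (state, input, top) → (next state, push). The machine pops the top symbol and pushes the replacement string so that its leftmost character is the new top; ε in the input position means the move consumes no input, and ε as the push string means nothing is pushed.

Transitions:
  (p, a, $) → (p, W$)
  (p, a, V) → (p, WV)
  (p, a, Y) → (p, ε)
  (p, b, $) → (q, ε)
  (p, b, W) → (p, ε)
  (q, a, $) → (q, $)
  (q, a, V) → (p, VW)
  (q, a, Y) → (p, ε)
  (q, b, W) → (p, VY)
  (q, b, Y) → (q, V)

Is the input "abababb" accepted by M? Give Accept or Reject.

Accept

(p, abababb, $) ⊢ (p, bababb, W$) ⊢ (p, ababb, $) ⊢ (p, babb, W$) ⊢ (p, abb, $) ⊢ (p, bb, W$) ⊢ (p, b, $) ⊢ (q, ε, ε)
All input consumed and the stack is empty.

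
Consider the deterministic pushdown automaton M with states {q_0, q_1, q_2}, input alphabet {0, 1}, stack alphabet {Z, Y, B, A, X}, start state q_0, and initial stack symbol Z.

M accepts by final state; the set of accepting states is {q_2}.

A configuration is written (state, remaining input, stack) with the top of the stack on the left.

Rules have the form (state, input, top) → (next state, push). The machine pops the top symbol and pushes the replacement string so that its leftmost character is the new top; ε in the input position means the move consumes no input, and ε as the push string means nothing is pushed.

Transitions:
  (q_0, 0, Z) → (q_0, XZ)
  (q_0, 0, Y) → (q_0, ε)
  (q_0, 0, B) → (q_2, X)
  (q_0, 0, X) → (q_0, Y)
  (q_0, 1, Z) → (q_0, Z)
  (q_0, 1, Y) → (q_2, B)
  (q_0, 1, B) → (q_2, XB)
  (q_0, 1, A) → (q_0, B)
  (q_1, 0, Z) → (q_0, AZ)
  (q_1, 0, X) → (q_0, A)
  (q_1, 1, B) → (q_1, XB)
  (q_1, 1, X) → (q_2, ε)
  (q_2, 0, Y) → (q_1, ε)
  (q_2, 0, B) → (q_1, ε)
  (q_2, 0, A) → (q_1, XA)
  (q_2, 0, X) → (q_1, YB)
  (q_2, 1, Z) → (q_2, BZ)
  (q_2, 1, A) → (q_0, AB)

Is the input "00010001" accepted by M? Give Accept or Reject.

Reject

(q_0, 00010001, Z) ⊢ (q_0, 0010001, XZ) ⊢ (q_0, 010001, YZ) ⊢ (q_0, 10001, Z) ⊢ (q_0, 0001, Z) ⊢ (q_0, 001, XZ) ⊢ (q_0, 01, YZ) ⊢ (q_0, 1, Z) ⊢ (q_0, ε, Z)
All input consumed; state q_0 ∉ F and no further ε-move applies.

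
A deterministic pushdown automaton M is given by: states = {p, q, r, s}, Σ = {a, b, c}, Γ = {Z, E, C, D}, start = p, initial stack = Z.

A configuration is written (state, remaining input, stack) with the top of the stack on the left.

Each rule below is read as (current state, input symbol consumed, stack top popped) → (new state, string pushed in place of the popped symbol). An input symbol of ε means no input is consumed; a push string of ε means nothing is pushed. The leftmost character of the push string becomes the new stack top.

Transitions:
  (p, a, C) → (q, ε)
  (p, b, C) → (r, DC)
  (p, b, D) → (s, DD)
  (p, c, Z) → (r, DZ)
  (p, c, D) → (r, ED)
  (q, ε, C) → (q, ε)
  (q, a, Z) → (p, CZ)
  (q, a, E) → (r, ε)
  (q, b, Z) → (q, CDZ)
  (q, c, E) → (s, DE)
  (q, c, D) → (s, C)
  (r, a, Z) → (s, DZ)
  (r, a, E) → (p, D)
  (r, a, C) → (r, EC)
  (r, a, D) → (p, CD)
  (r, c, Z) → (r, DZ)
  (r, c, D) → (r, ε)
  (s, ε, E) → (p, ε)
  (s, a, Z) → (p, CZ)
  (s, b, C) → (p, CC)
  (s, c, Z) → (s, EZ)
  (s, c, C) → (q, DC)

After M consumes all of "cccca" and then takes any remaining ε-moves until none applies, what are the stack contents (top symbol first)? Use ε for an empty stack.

(p, cccca, Z) ⊢ (r, ccca, DZ) ⊢ (r, cca, Z) ⊢ (r, ca, DZ) ⊢ (r, a, Z) ⊢ (s, ε, DZ)
All input consumed in state s with stack DZ.

DZ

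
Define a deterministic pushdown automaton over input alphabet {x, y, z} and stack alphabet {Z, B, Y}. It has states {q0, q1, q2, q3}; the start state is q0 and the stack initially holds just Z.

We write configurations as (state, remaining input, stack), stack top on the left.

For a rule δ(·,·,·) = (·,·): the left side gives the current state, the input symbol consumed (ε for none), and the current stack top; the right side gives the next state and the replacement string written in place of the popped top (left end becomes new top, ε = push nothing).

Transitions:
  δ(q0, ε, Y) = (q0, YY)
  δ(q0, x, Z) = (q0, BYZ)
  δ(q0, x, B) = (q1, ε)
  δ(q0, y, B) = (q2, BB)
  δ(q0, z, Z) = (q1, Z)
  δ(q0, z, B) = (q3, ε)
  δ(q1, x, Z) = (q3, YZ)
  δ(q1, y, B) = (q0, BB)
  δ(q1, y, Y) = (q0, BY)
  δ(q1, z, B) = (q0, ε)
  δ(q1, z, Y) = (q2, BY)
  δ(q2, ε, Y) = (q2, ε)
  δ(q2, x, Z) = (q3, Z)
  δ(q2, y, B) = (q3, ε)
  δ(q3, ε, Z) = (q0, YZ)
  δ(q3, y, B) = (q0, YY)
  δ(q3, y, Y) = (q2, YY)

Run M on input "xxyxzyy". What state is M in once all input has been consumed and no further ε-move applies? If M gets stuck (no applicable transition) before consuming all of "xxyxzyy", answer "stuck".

q2

(q0, xxyxzyy, Z)
  read x, top Z: go to q0, push BYZ → (q0, xyxzyy, BYZ)
  read x, top B: go to q1, push ε → (q1, yxzyy, YZ)
  read y, top Y: go to q0, push BY → (q0, xzyy, BYZ)
  read x, top B: go to q1, push ε → (q1, zyy, YZ)
  read z, top Y: go to q2, push BY → (q2, yy, BYZ)
  read y, top B: go to q3, push ε → (q3, y, YZ)
  read y, top Y: go to q2, push YY → (q2, ε, YYZ)
  ε-move, top Y: go to q2, push ε → (q2, ε, YZ)
  ε-move, top Y: go to q2, push ε → (q2, ε, Z)
All input consumed; M is in state q2.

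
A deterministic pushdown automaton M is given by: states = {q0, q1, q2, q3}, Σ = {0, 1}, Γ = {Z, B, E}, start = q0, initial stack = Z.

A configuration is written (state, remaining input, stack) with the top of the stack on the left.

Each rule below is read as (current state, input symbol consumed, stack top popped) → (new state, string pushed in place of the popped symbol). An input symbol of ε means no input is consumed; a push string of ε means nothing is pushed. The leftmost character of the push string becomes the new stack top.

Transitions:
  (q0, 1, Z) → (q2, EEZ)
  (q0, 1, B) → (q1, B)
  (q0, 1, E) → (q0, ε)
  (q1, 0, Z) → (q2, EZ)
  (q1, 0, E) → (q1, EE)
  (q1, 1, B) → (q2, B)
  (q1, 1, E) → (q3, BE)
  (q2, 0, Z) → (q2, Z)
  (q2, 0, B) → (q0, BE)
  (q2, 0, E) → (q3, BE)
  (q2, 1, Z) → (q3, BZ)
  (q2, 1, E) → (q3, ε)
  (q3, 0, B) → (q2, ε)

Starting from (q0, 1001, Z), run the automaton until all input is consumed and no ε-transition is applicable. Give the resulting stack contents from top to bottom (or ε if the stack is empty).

(q0, 1001, Z)
  read 1, top Z: go to q2, push EEZ → (q2, 001, EEZ)
  read 0, top E: go to q3, push BE → (q3, 01, BEEZ)
  read 0, top B: go to q2, push ε → (q2, 1, EEZ)
  read 1, top E: go to q3, push ε → (q3, ε, EZ)
All input consumed in state q3 with stack EZ.

EZ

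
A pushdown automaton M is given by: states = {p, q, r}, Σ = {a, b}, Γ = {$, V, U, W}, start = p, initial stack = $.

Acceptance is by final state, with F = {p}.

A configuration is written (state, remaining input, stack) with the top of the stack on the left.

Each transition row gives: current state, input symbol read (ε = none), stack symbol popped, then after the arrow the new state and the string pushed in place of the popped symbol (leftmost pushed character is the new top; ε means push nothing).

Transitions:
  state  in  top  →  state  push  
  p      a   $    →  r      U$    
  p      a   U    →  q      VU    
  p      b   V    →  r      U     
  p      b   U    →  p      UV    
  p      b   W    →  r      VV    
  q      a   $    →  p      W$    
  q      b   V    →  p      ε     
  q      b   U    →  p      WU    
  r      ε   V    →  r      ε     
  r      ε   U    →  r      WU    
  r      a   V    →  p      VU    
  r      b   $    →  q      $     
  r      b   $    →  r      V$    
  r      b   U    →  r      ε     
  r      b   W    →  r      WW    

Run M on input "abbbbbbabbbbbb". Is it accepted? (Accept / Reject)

Reject

No computation consumes all input and reaches a final state.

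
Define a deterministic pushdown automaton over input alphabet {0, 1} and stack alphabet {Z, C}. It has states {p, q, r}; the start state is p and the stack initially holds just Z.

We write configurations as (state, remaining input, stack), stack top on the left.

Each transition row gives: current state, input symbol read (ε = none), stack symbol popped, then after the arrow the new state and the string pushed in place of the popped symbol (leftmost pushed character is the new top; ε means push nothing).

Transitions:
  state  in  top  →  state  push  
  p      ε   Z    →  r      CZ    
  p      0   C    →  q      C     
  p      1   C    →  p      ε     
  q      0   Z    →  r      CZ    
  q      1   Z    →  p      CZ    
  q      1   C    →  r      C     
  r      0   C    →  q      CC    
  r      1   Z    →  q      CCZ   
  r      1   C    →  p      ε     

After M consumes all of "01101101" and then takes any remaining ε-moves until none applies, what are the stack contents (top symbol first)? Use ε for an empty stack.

(p, 01101101, Z) ⊢ (r, 01101101, CZ) ⊢ (q, 1101101, CCZ) ⊢ (r, 101101, CCZ) ⊢ (p, 01101, CZ) ⊢ (q, 1101, CZ) ⊢ (r, 101, CZ) ⊢ (p, 01, Z) ⊢ (r, 01, CZ) ⊢ (q, 1, CCZ) ⊢ (r, ε, CCZ)
All input consumed in state r with stack CCZ.

CCZ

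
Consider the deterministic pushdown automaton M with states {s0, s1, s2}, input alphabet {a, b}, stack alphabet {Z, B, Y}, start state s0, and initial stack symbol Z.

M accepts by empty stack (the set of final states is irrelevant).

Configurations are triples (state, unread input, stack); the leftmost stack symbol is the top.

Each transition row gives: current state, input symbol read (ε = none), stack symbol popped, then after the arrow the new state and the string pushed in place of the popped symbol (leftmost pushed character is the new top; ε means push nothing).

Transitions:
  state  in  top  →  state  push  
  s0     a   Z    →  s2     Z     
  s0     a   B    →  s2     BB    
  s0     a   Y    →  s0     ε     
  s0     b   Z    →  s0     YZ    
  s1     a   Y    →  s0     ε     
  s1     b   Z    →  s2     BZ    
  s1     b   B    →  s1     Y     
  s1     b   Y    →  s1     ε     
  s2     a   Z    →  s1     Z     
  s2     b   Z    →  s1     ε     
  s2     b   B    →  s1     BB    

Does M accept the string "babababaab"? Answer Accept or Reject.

Accept

(s0, babababaab, Z) ⊢ (s0, abababaab, YZ) ⊢ (s0, bababaab, Z) ⊢ (s0, ababaab, YZ) ⊢ (s0, babaab, Z) ⊢ (s0, abaab, YZ) ⊢ (s0, baab, Z) ⊢ (s0, aab, YZ) ⊢ (s0, ab, Z) ⊢ (s2, b, Z) ⊢ (s1, ε, ε)
All input consumed and the stack is empty.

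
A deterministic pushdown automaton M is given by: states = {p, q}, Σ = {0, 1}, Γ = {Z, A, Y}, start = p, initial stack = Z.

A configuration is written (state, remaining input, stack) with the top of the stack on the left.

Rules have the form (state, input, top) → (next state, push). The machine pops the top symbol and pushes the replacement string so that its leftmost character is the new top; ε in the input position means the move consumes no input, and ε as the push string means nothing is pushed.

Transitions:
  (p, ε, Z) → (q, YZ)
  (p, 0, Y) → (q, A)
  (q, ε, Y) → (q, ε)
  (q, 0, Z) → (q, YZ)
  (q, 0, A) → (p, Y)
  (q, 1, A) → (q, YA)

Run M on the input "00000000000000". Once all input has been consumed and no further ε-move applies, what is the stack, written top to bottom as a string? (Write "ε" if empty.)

Z

(p, 00000000000000, Z) ⊢ (q, 00000000000000, YZ) ⊢ (q, 00000000000000, Z) ⊢ (q, 0000000000000, YZ) ⊢ (q, 0000000000000, Z) ⊢ (q, 000000000000, YZ) ⊢ (q, 000000000000, Z) ⊢ (q, 00000000000, YZ) ⊢ (q, 00000000000, Z) ⊢ (q, 0000000000, YZ) ⊢ (q, 0000000000, Z) ⊢ (q, 000000000, YZ) ⊢ (q, 000000000, Z) ⊢ (q, 00000000, YZ) ⊢ (q, 00000000, Z) ⊢ (q, 0000000, YZ) ⊢ (q, 0000000, Z) ⊢ (q, 000000, YZ) ⊢ (q, 000000, Z) ⊢ (q, 00000, YZ) ⊢ (q, 00000, Z) ⊢ (q, 0000, YZ) ⊢ (q, 0000, Z) ⊢ (q, 000, YZ) ⊢ (q, 000, Z) ⊢ (q, 00, YZ) ⊢ (q, 00, Z) ⊢ (q, 0, YZ) ⊢ (q, 0, Z) ⊢ (q, ε, YZ) ⊢ (q, ε, Z)
All input consumed in state q with stack Z.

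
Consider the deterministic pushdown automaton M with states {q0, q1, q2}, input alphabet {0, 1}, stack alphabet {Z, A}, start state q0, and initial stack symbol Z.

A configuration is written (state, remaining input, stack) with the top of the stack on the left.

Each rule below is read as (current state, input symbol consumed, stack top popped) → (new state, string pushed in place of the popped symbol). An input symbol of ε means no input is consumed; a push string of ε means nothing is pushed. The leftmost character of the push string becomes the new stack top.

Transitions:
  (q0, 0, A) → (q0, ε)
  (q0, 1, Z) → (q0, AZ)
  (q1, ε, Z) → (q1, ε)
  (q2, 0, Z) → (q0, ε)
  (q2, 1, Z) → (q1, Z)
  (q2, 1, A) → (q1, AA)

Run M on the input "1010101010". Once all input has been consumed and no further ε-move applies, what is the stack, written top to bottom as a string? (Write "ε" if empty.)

Z

(q0, 1010101010, Z) ⊢ (q0, 010101010, AZ) ⊢ (q0, 10101010, Z) ⊢ (q0, 0101010, AZ) ⊢ (q0, 101010, Z) ⊢ (q0, 01010, AZ) ⊢ (q0, 1010, Z) ⊢ (q0, 010, AZ) ⊢ (q0, 10, Z) ⊢ (q0, 0, AZ) ⊢ (q0, ε, Z)
All input consumed in state q0 with stack Z.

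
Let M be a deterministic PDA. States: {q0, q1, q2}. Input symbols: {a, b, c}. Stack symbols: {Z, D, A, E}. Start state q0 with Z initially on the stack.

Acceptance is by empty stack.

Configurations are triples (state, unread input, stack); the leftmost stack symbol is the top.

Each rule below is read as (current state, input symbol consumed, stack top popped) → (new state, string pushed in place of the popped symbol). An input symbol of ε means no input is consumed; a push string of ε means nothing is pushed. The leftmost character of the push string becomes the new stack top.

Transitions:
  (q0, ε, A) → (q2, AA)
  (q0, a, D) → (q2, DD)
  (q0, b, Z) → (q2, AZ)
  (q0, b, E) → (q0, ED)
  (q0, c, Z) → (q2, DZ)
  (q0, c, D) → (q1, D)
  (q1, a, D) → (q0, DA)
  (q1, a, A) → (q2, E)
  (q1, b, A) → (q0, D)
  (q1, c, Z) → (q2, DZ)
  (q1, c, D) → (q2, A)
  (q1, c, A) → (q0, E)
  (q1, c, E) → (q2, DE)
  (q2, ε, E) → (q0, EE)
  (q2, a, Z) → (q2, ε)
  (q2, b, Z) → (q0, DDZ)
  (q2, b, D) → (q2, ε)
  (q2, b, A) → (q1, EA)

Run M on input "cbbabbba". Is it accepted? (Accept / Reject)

Accept

(q0, cbbabbba, Z)
  read c, top Z: go to q2, push DZ → (q2, bbabbba, DZ)
  read b, top D: go to q2, push ε → (q2, babbba, Z)
  read b, top Z: go to q0, push DDZ → (q0, abbba, DDZ)
  read a, top D: go to q2, push DD → (q2, bbba, DDDZ)
  read b, top D: go to q2, push ε → (q2, bba, DDZ)
  read b, top D: go to q2, push ε → (q2, ba, DZ)
  read b, top D: go to q2, push ε → (q2, a, Z)
  read a, top Z: go to q2, push ε → (q2, ε, ε)
All input consumed and the stack is empty.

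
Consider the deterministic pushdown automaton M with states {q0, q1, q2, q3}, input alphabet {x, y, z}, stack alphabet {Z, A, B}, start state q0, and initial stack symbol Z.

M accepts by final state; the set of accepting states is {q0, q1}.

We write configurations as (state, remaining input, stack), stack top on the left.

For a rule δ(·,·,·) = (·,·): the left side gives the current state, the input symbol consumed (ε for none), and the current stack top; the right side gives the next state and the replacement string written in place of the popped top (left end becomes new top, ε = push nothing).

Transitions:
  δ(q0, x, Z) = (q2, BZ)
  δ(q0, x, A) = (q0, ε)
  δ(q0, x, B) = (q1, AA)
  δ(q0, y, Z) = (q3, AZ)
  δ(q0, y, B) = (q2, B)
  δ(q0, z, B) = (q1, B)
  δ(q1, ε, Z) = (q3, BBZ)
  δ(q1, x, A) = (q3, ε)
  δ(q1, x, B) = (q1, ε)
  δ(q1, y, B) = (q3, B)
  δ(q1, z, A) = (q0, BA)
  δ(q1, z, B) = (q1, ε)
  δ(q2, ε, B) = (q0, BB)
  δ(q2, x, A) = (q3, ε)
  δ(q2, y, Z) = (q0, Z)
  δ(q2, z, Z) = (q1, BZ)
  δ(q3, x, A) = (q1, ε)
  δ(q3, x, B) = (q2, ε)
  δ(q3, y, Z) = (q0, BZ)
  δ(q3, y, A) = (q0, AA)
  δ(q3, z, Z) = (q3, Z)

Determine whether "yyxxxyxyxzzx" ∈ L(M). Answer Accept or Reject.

(q0, yyxxxyxyxzzx, Z)
  read y, top Z: go to q3, push AZ → (q3, yxxxyxyxzzx, AZ)
  read y, top A: go to q0, push AA → (q0, xxxyxyxzzx, AAZ)
  read x, top A: go to q0, push ε → (q0, xxyxyxzzx, AZ)
  read x, top A: go to q0, push ε → (q0, xyxyxzzx, Z)
  read x, top Z: go to q2, push BZ → (q2, yxyxzzx, BZ)
  ε-move, top B: go to q0, push BB → (q0, yxyxzzx, BBZ)
  read y, top B: go to q2, push B → (q2, xyxzzx, BBZ)
  ε-move, top B: go to q0, push BB → (q0, xyxzzx, BBBZ)
  read x, top B: go to q1, push AA → (q1, yxzzx, AABBZ)
No transition applies at (q1, yxzzx, AABBZ); input not fully consumed.

Reject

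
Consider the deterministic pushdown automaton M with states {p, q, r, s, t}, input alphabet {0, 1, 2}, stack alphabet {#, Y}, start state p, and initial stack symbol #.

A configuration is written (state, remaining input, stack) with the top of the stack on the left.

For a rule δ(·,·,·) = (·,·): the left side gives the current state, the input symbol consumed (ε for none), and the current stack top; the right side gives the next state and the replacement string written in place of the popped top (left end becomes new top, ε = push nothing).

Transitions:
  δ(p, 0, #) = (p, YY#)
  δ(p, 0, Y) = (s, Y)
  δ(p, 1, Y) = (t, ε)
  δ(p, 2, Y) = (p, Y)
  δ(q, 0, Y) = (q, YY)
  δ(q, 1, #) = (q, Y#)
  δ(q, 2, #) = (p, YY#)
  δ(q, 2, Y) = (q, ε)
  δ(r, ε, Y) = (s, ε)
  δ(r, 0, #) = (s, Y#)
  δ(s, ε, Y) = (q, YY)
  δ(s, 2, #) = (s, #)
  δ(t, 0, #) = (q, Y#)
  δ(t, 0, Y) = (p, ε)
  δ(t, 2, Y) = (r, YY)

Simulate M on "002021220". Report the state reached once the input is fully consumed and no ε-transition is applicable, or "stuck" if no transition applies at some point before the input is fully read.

(p, 002021220, #)
  read 0, top #: go to p, push YY# → (p, 02021220, YY#)
  read 0, top Y: go to s, push Y → (s, 2021220, YY#)
  ε-move, top Y: go to q, push YY → (q, 2021220, YYY#)
  read 2, top Y: go to q, push ε → (q, 021220, YY#)
  read 0, top Y: go to q, push YY → (q, 21220, YYY#)
  read 2, top Y: go to q, push ε → (q, 1220, YY#)
No transition for (q, 1, top Y); M blocks with input 1220 remaining.

stuck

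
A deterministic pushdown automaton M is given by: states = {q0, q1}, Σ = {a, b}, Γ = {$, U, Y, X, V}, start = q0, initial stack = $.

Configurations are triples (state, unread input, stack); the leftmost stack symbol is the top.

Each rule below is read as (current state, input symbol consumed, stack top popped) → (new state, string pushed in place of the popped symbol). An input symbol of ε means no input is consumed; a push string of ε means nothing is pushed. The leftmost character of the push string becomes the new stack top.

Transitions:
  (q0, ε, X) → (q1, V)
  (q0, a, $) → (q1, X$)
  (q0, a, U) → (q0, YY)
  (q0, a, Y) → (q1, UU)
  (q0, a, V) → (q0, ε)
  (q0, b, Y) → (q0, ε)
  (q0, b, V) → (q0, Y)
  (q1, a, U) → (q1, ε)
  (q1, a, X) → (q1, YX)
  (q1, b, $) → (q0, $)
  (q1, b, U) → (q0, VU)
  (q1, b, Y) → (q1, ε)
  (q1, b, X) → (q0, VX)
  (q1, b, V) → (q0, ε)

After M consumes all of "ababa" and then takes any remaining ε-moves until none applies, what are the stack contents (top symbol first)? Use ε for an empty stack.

X$

(q0, ababa, $)
  read a, top $: go to q1, push X$ → (q1, baba, X$)
  read b, top X: go to q0, push VX → (q0, aba, VX$)
  read a, top V: go to q0, push ε → (q0, ba, X$)
  ε-move, top X: go to q1, push V → (q1, ba, V$)
  read b, top V: go to q0, push ε → (q0, a, $)
  read a, top $: go to q1, push X$ → (q1, ε, X$)
All input consumed in state q1 with stack X$.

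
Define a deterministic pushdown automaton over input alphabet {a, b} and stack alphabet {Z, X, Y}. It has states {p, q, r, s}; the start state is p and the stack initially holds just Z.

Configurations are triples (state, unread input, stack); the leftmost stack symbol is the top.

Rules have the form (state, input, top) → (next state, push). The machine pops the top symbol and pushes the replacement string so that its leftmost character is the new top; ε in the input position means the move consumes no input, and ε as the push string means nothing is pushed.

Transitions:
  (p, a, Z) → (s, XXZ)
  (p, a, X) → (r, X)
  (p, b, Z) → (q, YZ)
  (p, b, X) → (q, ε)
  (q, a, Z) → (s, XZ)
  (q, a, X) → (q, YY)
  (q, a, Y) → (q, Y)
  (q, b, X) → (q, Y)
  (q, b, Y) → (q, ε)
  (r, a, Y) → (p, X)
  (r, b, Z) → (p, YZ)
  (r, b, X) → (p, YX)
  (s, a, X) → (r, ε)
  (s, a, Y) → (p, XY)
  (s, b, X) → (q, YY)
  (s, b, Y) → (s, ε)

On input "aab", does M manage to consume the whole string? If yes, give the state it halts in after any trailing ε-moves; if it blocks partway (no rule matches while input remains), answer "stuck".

(p, aab, Z)
  read a, top Z: go to s, push XXZ → (s, ab, XXZ)
  read a, top X: go to r, push ε → (r, b, XZ)
  read b, top X: go to p, push YX → (p, ε, YXZ)
All input consumed; M is in state p.

p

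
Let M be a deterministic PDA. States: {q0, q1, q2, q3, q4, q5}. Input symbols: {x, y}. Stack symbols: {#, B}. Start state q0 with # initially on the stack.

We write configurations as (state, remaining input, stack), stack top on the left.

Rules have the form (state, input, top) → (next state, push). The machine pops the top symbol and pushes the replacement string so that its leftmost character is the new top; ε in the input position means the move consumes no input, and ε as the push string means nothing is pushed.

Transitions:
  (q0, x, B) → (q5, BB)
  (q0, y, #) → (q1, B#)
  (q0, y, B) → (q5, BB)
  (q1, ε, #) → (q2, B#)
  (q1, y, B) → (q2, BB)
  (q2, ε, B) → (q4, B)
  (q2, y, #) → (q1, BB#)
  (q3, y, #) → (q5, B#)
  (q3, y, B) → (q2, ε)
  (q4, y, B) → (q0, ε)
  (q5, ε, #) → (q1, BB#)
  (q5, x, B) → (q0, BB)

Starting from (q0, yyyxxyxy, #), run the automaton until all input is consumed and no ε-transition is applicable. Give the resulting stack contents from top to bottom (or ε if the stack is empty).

(q0, yyyxxyxy, #)
  read y, top #: go to q1, push B# → (q1, yyxxyxy, B#)
  read y, top B: go to q2, push BB → (q2, yxxyxy, BB#)
  ε-move, top B: go to q4, push B → (q4, yxxyxy, BB#)
  read y, top B: go to q0, push ε → (q0, xxyxy, B#)
  read x, top B: go to q5, push BB → (q5, xyxy, BB#)
  read x, top B: go to q0, push BB → (q0, yxy, BBB#)
  read y, top B: go to q5, push BB → (q5, xy, BBBB#)
  read x, top B: go to q0, push BB → (q0, y, BBBBB#)
  read y, top B: go to q5, push BB → (q5, ε, BBBBBB#)
All input consumed in state q5 with stack BBBBBB#.

BBBBBB#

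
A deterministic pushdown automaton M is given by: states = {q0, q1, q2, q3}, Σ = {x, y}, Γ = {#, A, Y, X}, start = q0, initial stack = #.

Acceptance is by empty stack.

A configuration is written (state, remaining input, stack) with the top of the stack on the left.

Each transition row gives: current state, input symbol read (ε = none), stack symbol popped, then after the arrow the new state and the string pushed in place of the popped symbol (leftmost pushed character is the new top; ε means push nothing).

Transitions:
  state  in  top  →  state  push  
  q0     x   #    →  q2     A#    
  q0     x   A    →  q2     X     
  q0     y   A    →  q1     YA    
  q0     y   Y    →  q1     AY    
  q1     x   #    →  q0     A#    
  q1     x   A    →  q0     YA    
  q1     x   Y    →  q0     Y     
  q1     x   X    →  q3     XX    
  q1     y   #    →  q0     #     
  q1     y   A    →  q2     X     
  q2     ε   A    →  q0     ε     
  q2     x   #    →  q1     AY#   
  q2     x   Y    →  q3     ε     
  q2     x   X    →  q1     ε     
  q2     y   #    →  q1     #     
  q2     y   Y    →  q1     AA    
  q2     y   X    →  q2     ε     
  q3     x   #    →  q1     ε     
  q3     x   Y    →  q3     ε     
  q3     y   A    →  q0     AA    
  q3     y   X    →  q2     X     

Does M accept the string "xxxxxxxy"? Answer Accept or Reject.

Reject

(q0, xxxxxxxy, #)
  read x, top #: go to q2, push A# → (q2, xxxxxxy, A#)
  ε-move, top A: go to q0, push ε → (q0, xxxxxxy, #)
  read x, top #: go to q2, push A# → (q2, xxxxxy, A#)
  ε-move, top A: go to q0, push ε → (q0, xxxxxy, #)
  read x, top #: go to q2, push A# → (q2, xxxxy, A#)
  ε-move, top A: go to q0, push ε → (q0, xxxxy, #)
  read x, top #: go to q2, push A# → (q2, xxxy, A#)
  ε-move, top A: go to q0, push ε → (q0, xxxy, #)
  read x, top #: go to q2, push A# → (q2, xxy, A#)
  ε-move, top A: go to q0, push ε → (q0, xxy, #)
  read x, top #: go to q2, push A# → (q2, xy, A#)
  ε-move, top A: go to q0, push ε → (q0, xy, #)
  read x, top #: go to q2, push A# → (q2, y, A#)
  ε-move, top A: go to q0, push ε → (q0, y, #)
No transition applies at (q0, y, #); input not fully consumed.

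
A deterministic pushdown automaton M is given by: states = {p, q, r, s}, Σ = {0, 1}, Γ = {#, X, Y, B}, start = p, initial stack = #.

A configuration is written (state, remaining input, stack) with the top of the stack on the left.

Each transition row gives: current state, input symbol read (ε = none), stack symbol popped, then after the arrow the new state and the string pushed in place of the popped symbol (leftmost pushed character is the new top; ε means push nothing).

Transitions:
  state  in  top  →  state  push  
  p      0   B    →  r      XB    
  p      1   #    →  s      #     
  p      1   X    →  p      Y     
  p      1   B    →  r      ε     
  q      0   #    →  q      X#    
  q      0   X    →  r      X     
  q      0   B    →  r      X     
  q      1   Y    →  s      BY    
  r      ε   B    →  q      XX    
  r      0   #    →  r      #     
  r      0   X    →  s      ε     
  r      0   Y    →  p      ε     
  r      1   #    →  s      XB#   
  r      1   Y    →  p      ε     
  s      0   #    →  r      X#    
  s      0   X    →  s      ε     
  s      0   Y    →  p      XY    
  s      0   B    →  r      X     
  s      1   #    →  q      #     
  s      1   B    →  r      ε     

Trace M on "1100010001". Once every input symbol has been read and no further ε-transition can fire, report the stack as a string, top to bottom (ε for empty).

#

(p, 1100010001, #)
  read 1, top #: go to s, push # → (s, 100010001, #)
  read 1, top #: go to q, push # → (q, 00010001, #)
  read 0, top #: go to q, push X# → (q, 0010001, X#)
  read 0, top X: go to r, push X → (r, 010001, X#)
  read 0, top X: go to s, push ε → (s, 10001, #)
  read 1, top #: go to q, push # → (q, 0001, #)
  read 0, top #: go to q, push X# → (q, 001, X#)
  read 0, top X: go to r, push X → (r, 01, X#)
  read 0, top X: go to s, push ε → (s, 1, #)
  read 1, top #: go to q, push # → (q, ε, #)
All input consumed in state q with stack #.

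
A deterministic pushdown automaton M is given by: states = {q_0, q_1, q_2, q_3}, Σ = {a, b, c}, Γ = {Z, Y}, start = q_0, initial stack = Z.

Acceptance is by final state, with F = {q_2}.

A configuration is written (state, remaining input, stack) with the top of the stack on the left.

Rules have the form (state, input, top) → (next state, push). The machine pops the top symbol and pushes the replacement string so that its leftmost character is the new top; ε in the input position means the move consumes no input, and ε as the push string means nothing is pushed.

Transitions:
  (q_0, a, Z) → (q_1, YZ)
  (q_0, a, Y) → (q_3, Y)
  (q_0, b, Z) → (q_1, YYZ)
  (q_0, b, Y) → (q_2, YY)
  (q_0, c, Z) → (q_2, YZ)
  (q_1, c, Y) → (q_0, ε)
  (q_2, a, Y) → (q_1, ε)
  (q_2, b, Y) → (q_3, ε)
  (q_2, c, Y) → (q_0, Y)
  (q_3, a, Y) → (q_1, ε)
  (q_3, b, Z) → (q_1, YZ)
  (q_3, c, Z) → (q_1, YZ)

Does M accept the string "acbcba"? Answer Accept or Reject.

Reject

(q_0, acbcba, Z)
  read a, top Z: go to q_1, push YZ → (q_1, cbcba, YZ)
  read c, top Y: go to q_0, push ε → (q_0, bcba, Z)
  read b, top Z: go to q_1, push YYZ → (q_1, cba, YYZ)
  read c, top Y: go to q_0, push ε → (q_0, ba, YZ)
  read b, top Y: go to q_2, push YY → (q_2, a, YYZ)
  read a, top Y: go to q_1, push ε → (q_1, ε, YZ)
All input consumed; state q_1 ∉ F and no further ε-move applies.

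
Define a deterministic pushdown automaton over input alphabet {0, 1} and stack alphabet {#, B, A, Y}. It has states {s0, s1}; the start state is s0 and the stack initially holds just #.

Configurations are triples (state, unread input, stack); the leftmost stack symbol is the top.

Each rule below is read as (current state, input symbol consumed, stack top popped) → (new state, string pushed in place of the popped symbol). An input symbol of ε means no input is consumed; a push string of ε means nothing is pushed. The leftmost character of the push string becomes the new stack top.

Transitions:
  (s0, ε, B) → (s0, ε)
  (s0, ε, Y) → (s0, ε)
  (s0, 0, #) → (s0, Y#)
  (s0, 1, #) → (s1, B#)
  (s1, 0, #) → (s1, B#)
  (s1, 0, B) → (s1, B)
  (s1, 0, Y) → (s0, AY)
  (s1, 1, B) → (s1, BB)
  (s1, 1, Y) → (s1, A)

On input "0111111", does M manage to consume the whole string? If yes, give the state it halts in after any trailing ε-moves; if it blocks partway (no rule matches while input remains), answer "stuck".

s1

(s0, 0111111, #)
  read 0, top #: go to s0, push Y# → (s0, 111111, Y#)
  ε-move, top Y: go to s0, push ε → (s0, 111111, #)
  read 1, top #: go to s1, push B# → (s1, 11111, B#)
  read 1, top B: go to s1, push BB → (s1, 1111, BB#)
  read 1, top B: go to s1, push BB → (s1, 111, BBB#)
  read 1, top B: go to s1, push BB → (s1, 11, BBBB#)
  read 1, top B: go to s1, push BB → (s1, 1, BBBBB#)
  read 1, top B: go to s1, push BB → (s1, ε, BBBBBB#)
All input consumed; M is in state s1.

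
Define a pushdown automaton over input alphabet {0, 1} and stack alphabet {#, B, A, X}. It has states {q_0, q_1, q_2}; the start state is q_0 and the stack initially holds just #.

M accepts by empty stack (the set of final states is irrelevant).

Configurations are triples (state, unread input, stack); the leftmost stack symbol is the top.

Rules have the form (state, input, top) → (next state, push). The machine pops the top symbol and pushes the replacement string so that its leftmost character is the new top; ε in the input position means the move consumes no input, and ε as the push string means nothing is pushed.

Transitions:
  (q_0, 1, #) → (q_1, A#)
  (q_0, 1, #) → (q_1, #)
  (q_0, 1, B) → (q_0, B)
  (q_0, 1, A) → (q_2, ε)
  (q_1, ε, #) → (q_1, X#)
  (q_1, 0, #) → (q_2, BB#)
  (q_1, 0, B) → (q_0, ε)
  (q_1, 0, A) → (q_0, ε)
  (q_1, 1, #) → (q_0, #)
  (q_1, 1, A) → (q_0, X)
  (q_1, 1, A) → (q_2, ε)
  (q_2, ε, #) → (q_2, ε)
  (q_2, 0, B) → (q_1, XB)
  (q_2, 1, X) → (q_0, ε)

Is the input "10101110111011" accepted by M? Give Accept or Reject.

Accept

One accepting computation: (q_0, 10101110111011, #) ⊢ (q_1, 0101110111011, A#) ⊢ (q_0, 101110111011, #) ⊢ (q_1, 01110111011, A#) ⊢ (q_0, 1110111011, #) ⊢ (q_1, 110111011, #) ⊢ (q_0, 10111011, #) ⊢ (q_1, 0111011, A#) ⊢ (q_0, 111011, #) ⊢ (q_1, 11011, #) ⊢ (q_0, 1011, #) ⊢ (q_1, 011, A#) ⊢ (q_0, 11, #) ⊢ (q_1, 1, A#) ⊢ (q_2, ε, #) ⊢ (q_2, ε, ε)
All input consumed and the stack is empty.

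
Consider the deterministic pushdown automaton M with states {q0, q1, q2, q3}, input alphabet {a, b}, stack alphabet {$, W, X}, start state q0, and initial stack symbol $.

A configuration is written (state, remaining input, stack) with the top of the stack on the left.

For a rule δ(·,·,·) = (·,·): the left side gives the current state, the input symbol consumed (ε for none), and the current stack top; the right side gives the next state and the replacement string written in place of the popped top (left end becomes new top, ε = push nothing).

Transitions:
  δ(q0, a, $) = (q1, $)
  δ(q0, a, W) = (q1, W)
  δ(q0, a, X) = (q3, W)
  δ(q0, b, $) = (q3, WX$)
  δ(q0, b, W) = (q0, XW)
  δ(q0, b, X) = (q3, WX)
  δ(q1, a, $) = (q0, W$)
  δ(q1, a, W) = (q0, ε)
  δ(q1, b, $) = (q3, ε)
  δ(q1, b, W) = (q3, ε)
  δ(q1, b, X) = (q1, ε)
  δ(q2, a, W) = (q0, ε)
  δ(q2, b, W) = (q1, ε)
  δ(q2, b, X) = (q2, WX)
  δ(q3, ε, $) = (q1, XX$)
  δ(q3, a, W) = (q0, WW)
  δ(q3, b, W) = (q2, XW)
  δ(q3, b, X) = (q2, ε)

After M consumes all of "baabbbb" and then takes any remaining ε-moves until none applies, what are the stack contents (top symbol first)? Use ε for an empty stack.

(q0, baabbbb, $) ⊢ (q3, aabbbb, WX$) ⊢ (q0, abbbb, WWX$) ⊢ (q1, bbbb, WWX$) ⊢ (q3, bbb, WX$) ⊢ (q2, bb, XWX$) ⊢ (q2, b, WXWX$) ⊢ (q1, ε, XWX$)
All input consumed in state q1 with stack XWX$.

XWX$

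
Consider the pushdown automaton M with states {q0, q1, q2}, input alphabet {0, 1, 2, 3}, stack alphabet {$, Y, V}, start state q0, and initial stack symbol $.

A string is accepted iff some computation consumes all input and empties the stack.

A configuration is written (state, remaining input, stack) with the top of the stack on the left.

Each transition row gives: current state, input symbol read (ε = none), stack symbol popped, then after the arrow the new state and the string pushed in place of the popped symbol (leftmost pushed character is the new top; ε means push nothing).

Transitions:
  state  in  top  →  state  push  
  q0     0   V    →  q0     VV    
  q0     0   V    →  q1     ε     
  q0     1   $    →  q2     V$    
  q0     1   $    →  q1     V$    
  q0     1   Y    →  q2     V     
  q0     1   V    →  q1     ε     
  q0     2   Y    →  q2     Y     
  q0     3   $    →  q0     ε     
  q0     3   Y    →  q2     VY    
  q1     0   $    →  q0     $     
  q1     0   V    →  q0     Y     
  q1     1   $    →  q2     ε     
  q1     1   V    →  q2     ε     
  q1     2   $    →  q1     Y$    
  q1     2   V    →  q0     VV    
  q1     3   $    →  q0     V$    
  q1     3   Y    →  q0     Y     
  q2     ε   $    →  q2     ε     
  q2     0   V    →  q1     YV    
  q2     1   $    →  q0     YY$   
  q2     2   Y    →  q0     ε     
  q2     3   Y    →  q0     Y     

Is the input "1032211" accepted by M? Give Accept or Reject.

Accept

One accepting computation: (q0, 1032211, $) ⊢ (q2, 032211, V$) ⊢ (q1, 32211, YV$) ⊢ (q0, 2211, YV$) ⊢ (q2, 211, YV$) ⊢ (q0, 11, V$) ⊢ (q1, 1, $) ⊢ (q2, ε, ε)
All input consumed and the stack is empty.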